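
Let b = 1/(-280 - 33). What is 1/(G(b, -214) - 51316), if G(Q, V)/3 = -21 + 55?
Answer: -1/51214 ≈ -1.9526e-5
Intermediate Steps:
b = -1/313 (b = 1/(-313) = -1/313 ≈ -0.0031949)
G(Q, V) = 102 (G(Q, V) = 3*(-21 + 55) = 3*34 = 102)
1/(G(b, -214) - 51316) = 1/(102 - 51316) = 1/(-51214) = -1/51214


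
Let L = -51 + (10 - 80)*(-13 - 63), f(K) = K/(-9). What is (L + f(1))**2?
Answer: 2248656400/81 ≈ 2.7761e+7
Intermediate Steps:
f(K) = -K/9 (f(K) = K*(-1/9) = -K/9)
L = 5269 (L = -51 - 70*(-76) = -51 + 5320 = 5269)
(L + f(1))**2 = (5269 - 1/9*1)**2 = (5269 - 1/9)**2 = (47420/9)**2 = 2248656400/81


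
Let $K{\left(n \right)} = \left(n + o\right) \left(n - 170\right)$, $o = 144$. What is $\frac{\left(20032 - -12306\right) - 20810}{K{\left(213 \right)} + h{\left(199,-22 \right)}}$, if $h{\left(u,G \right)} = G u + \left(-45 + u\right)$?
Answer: $\frac{11528}{11127} \approx 1.036$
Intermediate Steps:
$h{\left(u,G \right)} = -45 + u + G u$
$K{\left(n \right)} = \left(-170 + n\right) \left(144 + n\right)$ ($K{\left(n \right)} = \left(n + 144\right) \left(n - 170\right) = \left(144 + n\right) \left(-170 + n\right) = \left(-170 + n\right) \left(144 + n\right)$)
$\frac{\left(20032 - -12306\right) - 20810}{K{\left(213 \right)} + h{\left(199,-22 \right)}} = \frac{\left(20032 - -12306\right) - 20810}{\left(-24480 + 213^{2} - 5538\right) - 4224} = \frac{\left(20032 + 12306\right) - 20810}{\left(-24480 + 45369 - 5538\right) - 4224} = \frac{32338 - 20810}{15351 - 4224} = \frac{11528}{11127}$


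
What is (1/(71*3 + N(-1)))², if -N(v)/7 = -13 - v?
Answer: 1/88209 ≈ 1.1337e-5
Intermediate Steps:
N(v) = 91 + 7*v (N(v) = -7*(-13 - v) = 91 + 7*v)
(1/(71*3 + N(-1)))² = (1/(71*3 + (91 + 7*(-1))))² = (1/(213 + (91 - 7)))² = (1/(213 + 84))² = (1/297)² = 1/88209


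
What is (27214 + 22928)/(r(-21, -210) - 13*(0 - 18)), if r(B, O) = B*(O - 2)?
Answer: 8357/781 ≈ 10.700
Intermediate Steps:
r(B, O) = B*(-2 + O)
(27214 + 22928)/(r(-21, -210) - 13*(0 - 18)) = (27214 + 22928)/(-21*(-2 - 210) - 13*(0 - 18)) = 50142/(-21*(-212) - 13*(-18)) = 50142/(4452 + 234) = 50142/4686 = 50142*(1/4686) = 8357/781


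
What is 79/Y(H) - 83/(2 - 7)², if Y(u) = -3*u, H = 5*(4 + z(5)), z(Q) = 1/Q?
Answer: -7204/1575 ≈ -4.5740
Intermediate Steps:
H = 21 (H = 5*(4 + 1/5) = 5*(4 + ⅕) = 5*(21/5) = 21)
79/Y(H) - 83/(2 - 7)² = 79/((-3*21)) - 83/(2 - 7)² = 79/(-63) - 83/((-5)²) = 79*(-1/63) - 83/25 = -79/63 - 83*1/25 = -79/63 - 83/25 = -7204/1575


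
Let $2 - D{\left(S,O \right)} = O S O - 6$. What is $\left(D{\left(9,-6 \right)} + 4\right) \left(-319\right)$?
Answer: $99528$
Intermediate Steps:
$D{\left(S,O \right)} = 8 - S O^{2}$ ($D{\left(S,O \right)} = 2 - \left(O S O - 6\right) = 2 - \left(S O^{2} - 6\right) = 2 - \left(-6 + S O^{2}\right) = 8 - S O^{2}$)
$\left(D{\left(9,-6 \right)} + 4\right) \left(-319\right) = \left(\left(8 - 9 \left(-6\right)^{2}\right) + 4\right) \left(-319\right) = \left(\left(8 - 9 \cdot 36\right) + 4\right) \left(-319\right) = \left(\left(8 - 324\right) + 4\right) \left(-319\right) = \left(-316 + 4\right) \left(-319\right) = \left(-312\right) \left(-319\right) = 99528$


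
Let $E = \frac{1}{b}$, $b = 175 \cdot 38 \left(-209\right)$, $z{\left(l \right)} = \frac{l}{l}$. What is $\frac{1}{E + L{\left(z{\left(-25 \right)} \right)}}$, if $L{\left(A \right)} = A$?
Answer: $\frac{1389850}{1389849} \approx 1.0$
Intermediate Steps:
$z{\left(l \right)} = 1$
$b = -1389850$ ($b = 6650 \left(-209\right) = -1389850$)
$E = - \frac{1}{1389850}$ ($E = \frac{1}{-1389850} = - \frac{1}{1389850} \approx -7.195 \cdot 10^{-7}$)
$\frac{1}{E + L{\left(z{\left(-25 \right)} \right)}} = \frac{1}{- \frac{1}{1389850} + 1} = \frac{1}{\frac{1389849}{1389850}} = \frac{1389850}{1389849}$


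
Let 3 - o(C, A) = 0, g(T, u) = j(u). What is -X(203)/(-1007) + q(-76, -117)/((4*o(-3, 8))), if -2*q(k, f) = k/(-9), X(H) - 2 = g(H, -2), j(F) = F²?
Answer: -18809/54378 ≈ -0.34589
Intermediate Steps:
g(T, u) = u²
o(C, A) = 3 (o(C, A) = 3 - 1*0 = 3 + 0 = 3)
X(H) = 6 (X(H) = 2 + (-2)² = 2 + 4 = 6)
q(k, f) = k/18 (q(k, f) = -k/(2*(-9)) = -k*(-1)/(2*9) = -(-1)*k/18 = k/18)
-X(203)/(-1007) + q(-76, -117)/((4*o(-3, 8))) = -1*6/(-1007) + ((1/18)*(-76))/((4*3)) = -6*(-1/1007) - 38/9/12 = 6/1007 - 38/9*1/12 = 6/1007 - 19/54 = -18809/54378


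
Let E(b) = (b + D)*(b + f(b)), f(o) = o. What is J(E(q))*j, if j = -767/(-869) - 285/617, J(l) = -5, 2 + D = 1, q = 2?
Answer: -1127870/536173 ≈ -2.1036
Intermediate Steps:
D = -1 (D = -2 + 1 = -1)
E(b) = 2*b*(-1 + b) (E(b) = (b - 1)*(b + b) = (-1 + b)*(2*b) = 2*b*(-1 + b))
j = 225574/536173 (j = -767*(-1/869) - 285*1/617 = 767/869 - 285/617 = 225574/536173 ≈ 0.42071)
J(E(q))*j = -5*225574/536173 = -1127870/536173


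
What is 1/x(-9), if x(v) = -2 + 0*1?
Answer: -½ ≈ -0.50000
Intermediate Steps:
x(v) = -2 (x(v) = -2 + 0 = -2)
1/x(-9) = 1/(-2) = -½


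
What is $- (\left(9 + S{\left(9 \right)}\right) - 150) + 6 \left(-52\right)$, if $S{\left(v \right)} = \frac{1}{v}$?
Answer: $- \frac{1540}{9} \approx -171.11$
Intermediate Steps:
$- (\left(9 + S{\left(9 \right)}\right) - 150) + 6 \left(-52\right) = - (\left(9 + \frac{1}{9}\right) - 150) + 6 \left(-52\right) = - (\left(9 + \frac{1}{9}\right) - 150) - 312 = - (\frac{82}{9} - 150) - 312 = \left(-1\right) \left(- \frac{1268}{9}\right) - 312 = \frac{1268}{9} - 312 = - \frac{1540}{9}$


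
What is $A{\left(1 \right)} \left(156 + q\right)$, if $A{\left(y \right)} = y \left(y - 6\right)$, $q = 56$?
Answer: $-1060$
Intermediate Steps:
$A{\left(y \right)} = y \left(-6 + y\right)$
$A{\left(1 \right)} \left(156 + q\right) = 1 \left(-6 + 1\right) \left(156 + 56\right) = 1 \left(-5\right) 212 = \left(-5\right) 212 = -1060$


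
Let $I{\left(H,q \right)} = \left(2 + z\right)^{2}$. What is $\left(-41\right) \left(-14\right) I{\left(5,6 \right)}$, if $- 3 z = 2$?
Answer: $\frac{9184}{9} \approx 1020.4$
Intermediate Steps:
$z = - \frac{2}{3}$ ($z = \left(- \frac{1}{3}\right) 2 = - \frac{2}{3} \approx -0.66667$)
$I{\left(H,q \right)} = \frac{16}{9}$ ($I{\left(H,q \right)} = \left(2 - \frac{2}{3}\right)^{2} = \left(\frac{4}{3}\right)^{2} = \frac{16}{9}$)
$\left(-41\right) \left(-14\right) I{\left(5,6 \right)} = \left(-41\right) \left(-14\right) \frac{16}{9} = 574 \cdot \frac{16}{9} = \frac{9184}{9}$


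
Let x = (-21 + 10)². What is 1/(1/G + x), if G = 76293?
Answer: 76293/9231454 ≈ 0.0082645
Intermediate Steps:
x = 121 (x = (-11)² = 121)
1/(1/G + x) = 1/(1/76293 + 121) = 1/(9231454/76293) = 76293/9231454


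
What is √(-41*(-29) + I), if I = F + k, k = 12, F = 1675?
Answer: 2*√719 ≈ 53.628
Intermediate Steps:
I = 1687 (I = 1675 + 12 = 1687)
√(-41*(-29) + I) = √(-41*(-29) + 1687) = √(1189 + 1687) = √2876 = 2*√719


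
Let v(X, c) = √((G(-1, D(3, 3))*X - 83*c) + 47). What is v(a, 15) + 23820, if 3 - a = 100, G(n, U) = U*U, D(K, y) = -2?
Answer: 23820 + I*√1586 ≈ 23820.0 + 39.825*I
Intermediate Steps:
G(n, U) = U²
a = -97 (a = 3 - 1*100 = 3 - 100 = -97)
v(X, c) = √(47 - 83*c + 4*X) (v(X, c) = √(((-2)²*X - 83*c) + 47) = √((4*X - 83*c) + 47) = √((-83*c + 4*X) + 47) = √(47 - 83*c + 4*X))
v(a, 15) + 23820 = √(47 - 83*15 + 4*(-97)) + 23820 = √(47 - 1245 - 388) + 23820 = √(-1586) + 23820 = I*√1586 + 23820 = 23820 + I*√1586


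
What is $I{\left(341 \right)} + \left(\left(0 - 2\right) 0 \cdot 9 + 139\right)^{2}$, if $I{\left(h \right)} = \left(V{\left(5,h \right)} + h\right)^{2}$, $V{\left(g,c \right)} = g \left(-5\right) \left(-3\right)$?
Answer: $192377$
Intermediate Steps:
$V{\left(g,c \right)} = 15 g$ ($V{\left(g,c \right)} = - 5 g \left(-3\right) = 15 g$)
$I{\left(h \right)} = \left(75 + h\right)^{2}$ ($I{\left(h \right)} = \left(15 \cdot 5 + h\right)^{2} = \left(75 + h\right)^{2}$)
$I{\left(341 \right)} + \left(\left(0 - 2\right) 0 \cdot 9 + 139\right)^{2} = \left(75 + 341\right)^{2} + \left(\left(0 - 2\right) 0 \cdot 9 + 139\right)^{2} = 416^{2} + \left(\left(-2\right) 0 \cdot 9 + 139\right)^{2} = 173056 + \left(0 \cdot 9 + 139\right)^{2} = 173056 + \left(0 + 139\right)^{2} = 173056 + 139^{2} = 173056 + 19321 = 192377$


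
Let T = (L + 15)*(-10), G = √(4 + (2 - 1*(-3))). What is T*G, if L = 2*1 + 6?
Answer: -690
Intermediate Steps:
L = 8 (L = 2 + 6 = 8)
G = 3 (G = √(4 + (2 + 3)) = √(4 + 5) = √9 = 3)
T = -230 (T = (8 + 15)*(-10) = 23*(-10) = -230)
T*G = -230*3 = -690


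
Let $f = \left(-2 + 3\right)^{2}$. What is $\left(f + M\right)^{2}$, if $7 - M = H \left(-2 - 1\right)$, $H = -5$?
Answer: $49$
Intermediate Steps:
$M = -8$ ($M = 7 - - 5 \left(-2 - 1\right) = 7 - \left(-5\right) \left(-3\right) = 7 - 15 = -8$)
$f = 1$ ($f = 1^{2} = 1$)
$\left(f + M\right)^{2} = \left(1 - 8\right)^{2} = \left(-7\right)^{2} = 49$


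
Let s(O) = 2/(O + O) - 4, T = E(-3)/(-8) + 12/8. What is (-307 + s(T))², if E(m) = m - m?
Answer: 866761/9 ≈ 96307.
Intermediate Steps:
E(m) = 0
T = 3/2 (T = 0/(-8) + 12/8 = 0*(-⅛) + 12*(⅛) = 0 + 3/2 = 3/2 ≈ 1.5000)
s(O) = -4 + 1/O (s(O) = 2/(2*O) - 4 = (1/(2*O))*2 - 4 = 1/O - 4 = -4 + 1/O)
(-307 + s(T))² = (-307 + (-4 + 1/(3/2)))² = (-307 + (-4 + ⅔))² = (-307 - 10/3)² = (-931/3)² = 866761/9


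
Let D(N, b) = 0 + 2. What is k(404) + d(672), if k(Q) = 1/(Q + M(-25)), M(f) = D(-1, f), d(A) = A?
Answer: 272833/406 ≈ 672.00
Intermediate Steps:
D(N, b) = 2
M(f) = 2
k(Q) = 1/(2 + Q) (k(Q) = 1/(Q + 2) = 1/(2 + Q))
k(404) + d(672) = 1/(2 + 404) + 672 = 1/406 + 672 = 272833/406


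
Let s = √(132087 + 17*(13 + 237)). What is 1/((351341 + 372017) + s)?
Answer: 723358/523246659827 - √136337/523246659827 ≈ 1.3817e-6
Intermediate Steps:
s = √136337 (s = √(132087 + 17*250) = √(132087 + 4250) = √136337 ≈ 369.24)
1/((351341 + 372017) + s) = 1/((351341 + 372017) + √136337) = 1/(723358 + √136337)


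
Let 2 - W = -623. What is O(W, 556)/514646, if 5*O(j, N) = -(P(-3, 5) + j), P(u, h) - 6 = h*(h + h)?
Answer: -681/2573230 ≈ -0.00026465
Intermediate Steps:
P(u, h) = 6 + 2*h² (P(u, h) = 6 + h*(h + h) = 6 + h*(2*h) = 6 + 2*h²)
W = 625 (W = 2 - 1*(-623) = 2 + 623 = 625)
O(j, N) = -56/5 - j/5 (O(j, N) = (-((6 + 2*5²) + j))/5 = (-((6 + 2*25) + j))/5 = (-((6 + 50) + j))/5 = (-(56 + j))/5 = (-56 - j)/5 = -56/5 - j/5)
O(W, 556)/514646 = (-56/5 - ⅕*625)/514646 = (-56/5 - 125)*(1/514646) = -681/5*1/514646 = -681/2573230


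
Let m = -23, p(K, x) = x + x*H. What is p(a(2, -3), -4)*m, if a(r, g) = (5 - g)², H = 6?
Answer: 644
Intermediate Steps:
p(K, x) = 7*x (p(K, x) = x + x*6 = x + 6*x = 7*x)
p(a(2, -3), -4)*m = (7*(-4))*(-23) = -28*(-23) = 644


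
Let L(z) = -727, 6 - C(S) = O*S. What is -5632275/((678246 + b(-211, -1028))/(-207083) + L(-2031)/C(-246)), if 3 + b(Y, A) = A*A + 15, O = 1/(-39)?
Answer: -933078723060/390040253 ≈ -2392.3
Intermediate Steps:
O = -1/39 ≈ -0.025641
C(S) = 6 + S/39 (C(S) = 6 - (-1)*S/39 = 6 + S/39)
b(Y, A) = 12 + A² (b(Y, A) = -3 + (A*A + 15) = -3 + (A² + 15) = -3 + (15 + A²) = 12 + A²)
-5632275/((678246 + b(-211, -1028))/(-207083) + L(-2031)/C(-246)) = -5632275/((678246 + (12 + (-1028)²))/(-207083) - 727/(6 + (1/39)*(-246))) = -5632275/((678246 + (12 + 1056784))*(-1/207083) - 727/(6 - 82/13)) = -5632275/((678246 + 1056796)*(-1/207083) - 727/(-4/13)) = -5632275/(1735042*(-1/207083) - 727*(-13/4)) = -5632275/(-1735042/207083 + 9451/4) = -5632275/1950201265/828332 = -5632275*828332/1950201265 = -933078723060/390040253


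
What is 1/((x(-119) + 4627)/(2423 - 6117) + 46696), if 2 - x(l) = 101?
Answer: 1847/86245248 ≈ 2.1416e-5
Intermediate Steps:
x(l) = -99 (x(l) = 2 - 1*101 = 2 - 101 = -99)
1/((x(-119) + 4627)/(2423 - 6117) + 46696) = 1/((-99 + 4627)/(2423 - 6117) + 46696) = 1/(4528/(-3694) + 46696) = 1/(4528*(-1/3694) + 46696) = 1/(-2264/1847 + 46696) = 1/(86245248/1847) = 1847/86245248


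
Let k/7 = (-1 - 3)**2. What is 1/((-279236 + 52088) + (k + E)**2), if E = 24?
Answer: -1/208652 ≈ -4.7927e-6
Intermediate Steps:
k = 112 (k = 7*(-1 - 3)**2 = 7*(-4)**2 = 7*16 = 112)
1/((-279236 + 52088) + (k + E)**2) = 1/((-279236 + 52088) + (112 + 24)**2) = 1/(-227148 + 136**2) = 1/(-227148 + 18496) = 1/(-208652) = -1/208652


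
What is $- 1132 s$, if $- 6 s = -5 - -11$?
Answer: $1132$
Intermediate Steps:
$s = -1$ ($s = - \frac{-5 - -11}{6} = - \frac{-5 + 11}{6} = \left(- \frac{1}{6}\right) 6 = -1$)
$- 1132 s = \left(-1132\right) \left(-1\right) = 1132$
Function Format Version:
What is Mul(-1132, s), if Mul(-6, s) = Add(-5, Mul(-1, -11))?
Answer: 1132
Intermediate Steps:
s = -1 (s = Mul(Rational(-1, 6), Add(-5, Mul(-1, -11))) = Mul(Rational(-1, 6), Add(-5, 11)) = Mul(Rational(-1, 6), 6) = -1)
Mul(-1132, s) = Mul(-1132, -1) = 1132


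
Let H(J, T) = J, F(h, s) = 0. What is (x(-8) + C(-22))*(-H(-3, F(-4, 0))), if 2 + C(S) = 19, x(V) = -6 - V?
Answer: 57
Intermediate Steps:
C(S) = 17 (C(S) = -2 + 19 = 17)
(x(-8) + C(-22))*(-H(-3, F(-4, 0))) = ((-6 - 1*(-8)) + 17)*(-1*(-3)) = ((-6 + 8) + 17)*3 = (2 + 17)*3 = 19*3 = 57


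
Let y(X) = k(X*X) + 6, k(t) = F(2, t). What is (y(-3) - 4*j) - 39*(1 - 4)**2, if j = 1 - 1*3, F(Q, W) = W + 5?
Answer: -323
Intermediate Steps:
F(Q, W) = 5 + W
k(t) = 5 + t
j = -2 (j = 1 - 3 = -2)
y(X) = 11 + X**2 (y(X) = (5 + X*X) + 6 = (5 + X**2) + 6 = 11 + X**2)
(y(-3) - 4*j) - 39*(1 - 4)**2 = ((11 + (-3)**2) - 4*(-2)) - 39*(1 - 4)**2 = ((11 + 9) + 8) - 39*(-3)**2 = (20 + 8) - 39*9 = 28 - 351 = -323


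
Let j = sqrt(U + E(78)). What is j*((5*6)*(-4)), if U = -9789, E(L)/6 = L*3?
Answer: -120*I*sqrt(8385) ≈ -10988.0*I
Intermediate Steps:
E(L) = 18*L (E(L) = 6*(L*3) = 6*(3*L) = 18*L)
j = I*sqrt(8385) (j = sqrt(-9789 + 18*78) = sqrt(-9789 + 1404) = sqrt(-8385) = I*sqrt(8385) ≈ 91.57*I)
j*((5*6)*(-4)) = (I*sqrt(8385))*((5*6)*(-4)) = (I*sqrt(8385))*(30*(-4)) = (I*sqrt(8385))*(-120) = -120*I*sqrt(8385)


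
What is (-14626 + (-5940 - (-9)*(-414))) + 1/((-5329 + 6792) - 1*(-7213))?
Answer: -210757391/8676 ≈ -24292.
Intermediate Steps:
(-14626 + (-5940 - (-9)*(-414))) + 1/((-5329 + 6792) - 1*(-7213)) = (-14626 + (-5940 - 1*3726)) + 1/(1463 + 7213) = (-14626 + (-5940 - 3726)) + 1/8676 = (-14626 - 9666) + 1/8676 = -24292 + 1/8676 = -210757391/8676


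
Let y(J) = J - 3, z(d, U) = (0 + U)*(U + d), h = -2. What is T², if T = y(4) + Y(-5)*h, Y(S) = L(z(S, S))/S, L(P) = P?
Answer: 441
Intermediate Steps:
z(d, U) = U*(U + d)
y(J) = -3 + J
Y(S) = 2*S (Y(S) = (S*(S + S))/S = (S*(2*S))/S = (2*S²)/S = 2*S)
T = 21 (T = (-3 + 4) + (2*(-5))*(-2) = 1 - 10*(-2) = 1 + 20 = 21)
T² = 21² = 441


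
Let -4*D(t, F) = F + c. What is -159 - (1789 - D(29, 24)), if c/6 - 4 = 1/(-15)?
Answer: -19599/10 ≈ -1959.9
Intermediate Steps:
c = 118/5 (c = 24 + 6/(-15) = 24 + 6*(-1/15) = 24 - ⅖ = 118/5 ≈ 23.600)
D(t, F) = -59/10 - F/4 (D(t, F) = -(F + 118/5)/4 = -(118/5 + F)/4 = -59/10 - F/4)
-159 - (1789 - D(29, 24)) = -159 - (1789 - (-59/10 - ¼*24)) = -159 - (1789 - (-59/10 - 6)) = -159 - (1789 - 1*(-119/10)) = -159 - (1789 + 119/10) = -159 - 1*18009/10 = -159 - 18009/10 = -19599/10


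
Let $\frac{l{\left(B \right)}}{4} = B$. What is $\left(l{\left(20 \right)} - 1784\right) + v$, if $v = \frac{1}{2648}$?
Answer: $- \frac{4512191}{2648} \approx -1704.0$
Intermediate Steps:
$v = \frac{1}{2648} \approx 0.00037764$
$l{\left(B \right)} = 4 B$
$\left(l{\left(20 \right)} - 1784\right) + v = \left(4 \cdot 20 - 1784\right) + \frac{1}{2648} = \left(80 - 1784\right) + \frac{1}{2648} = -1704 + \frac{1}{2648} = - \frac{4512191}{2648}$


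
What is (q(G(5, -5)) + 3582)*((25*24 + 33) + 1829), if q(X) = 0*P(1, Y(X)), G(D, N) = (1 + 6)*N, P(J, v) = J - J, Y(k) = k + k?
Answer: 8818884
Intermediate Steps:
Y(k) = 2*k
P(J, v) = 0
G(D, N) = 7*N
q(X) = 0 (q(X) = 0*0 = 0)
(q(G(5, -5)) + 3582)*((25*24 + 33) + 1829) = (0 + 3582)*((25*24 + 33) + 1829) = 3582*((600 + 33) + 1829) = 3582*(633 + 1829) = 3582*2462 = 8818884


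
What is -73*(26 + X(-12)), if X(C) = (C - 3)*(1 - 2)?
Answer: -2993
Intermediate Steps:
X(C) = 3 - C (X(C) = (-3 + C)*(-1) = 3 - C)
-73*(26 + X(-12)) = -73*(26 + (3 - 1*(-12))) = -73*(26 + (3 + 12)) = -73*(26 + 15) = -73*41 = -2993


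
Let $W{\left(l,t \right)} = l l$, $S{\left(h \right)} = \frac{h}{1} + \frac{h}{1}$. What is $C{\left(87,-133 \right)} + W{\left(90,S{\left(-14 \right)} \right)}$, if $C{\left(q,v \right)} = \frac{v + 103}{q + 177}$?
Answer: $\frac{356395}{44} \approx 8099.9$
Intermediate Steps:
$C{\left(q,v \right)} = \frac{103 + v}{177 + q}$
$S{\left(h \right)} = 2 h$ ($S{\left(h \right)} = h 1 + h 1 = h + h = 2 h$)
$W{\left(l,t \right)} = l^{2}$
$C{\left(87,-133 \right)} + W{\left(90,S{\left(-14 \right)} \right)} = \frac{103 - 133}{177 + 87} + 90^{2} = \frac{1}{264} \left(-30\right) + 8100 = - \frac{5}{44} + 8100 = \frac{356395}{44}$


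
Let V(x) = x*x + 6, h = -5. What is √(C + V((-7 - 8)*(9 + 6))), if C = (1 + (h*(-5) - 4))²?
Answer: √51115 ≈ 226.09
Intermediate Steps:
V(x) = 6 + x² (V(x) = x² + 6 = 6 + x²)
C = 484 (C = (1 + (-5*(-5) - 4))² = (1 + (25 - 4))² = (1 + 21)² = 22² = 484)
√(C + V((-7 - 8)*(9 + 6))) = √(484 + (6 + ((-7 - 8)*(9 + 6))²)) = √(484 + (6 + (-15*15)²)) = √(484 + (6 + (-225)²)) = √(484 + (6 + 50625)) = √(484 + 50631) = √51115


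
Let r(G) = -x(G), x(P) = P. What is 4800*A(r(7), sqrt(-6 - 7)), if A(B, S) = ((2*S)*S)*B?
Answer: 873600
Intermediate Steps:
r(G) = -G
A(B, S) = 2*B*S**2 (A(B, S) = (2*S**2)*B = 2*B*S**2)
4800*A(r(7), sqrt(-6 - 7)) = 4800*(2*(-1*7)*(sqrt(-6 - 7))**2) = 4800*(2*(-7)*(sqrt(-13))**2) = 4800*(2*(-7)*(I*sqrt(13))**2) = 4800*(2*(-7)*(-13)) = 4800*182 = 873600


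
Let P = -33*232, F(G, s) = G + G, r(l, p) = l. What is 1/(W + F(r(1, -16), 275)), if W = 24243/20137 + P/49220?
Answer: 247785785/755339467 ≈ 0.32805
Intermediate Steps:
F(G, s) = 2*G
P = -7656
W = 259767897/247785785 (W = 24243/20137 - 7656/49220 = 24243*(1/20137) - 7656*1/49220 = 24243/20137 - 1914/12305 = 259767897/247785785 ≈ 1.0484)
1/(W + F(r(1, -16), 275)) = 1/(259767897/247785785 + 2*1) = 1/(259767897/247785785 + 2) = 1/(755339467/247785785) = 247785785/755339467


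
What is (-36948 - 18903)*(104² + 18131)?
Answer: -1616718897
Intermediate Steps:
(-36948 - 18903)*(104² + 18131) = -55851*(10816 + 18131) = -55851*28947 = -1616718897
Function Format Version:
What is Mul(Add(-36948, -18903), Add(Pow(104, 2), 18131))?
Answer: -1616718897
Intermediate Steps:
Mul(Add(-36948, -18903), Add(Pow(104, 2), 18131)) = Mul(-55851, Add(10816, 18131)) = Mul(-55851, 28947) = -1616718897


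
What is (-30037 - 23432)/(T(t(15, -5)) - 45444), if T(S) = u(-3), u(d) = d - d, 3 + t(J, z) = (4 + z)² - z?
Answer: 17823/15148 ≈ 1.1766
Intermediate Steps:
t(J, z) = -3 + (4 + z)² - z (t(J, z) = -3 + ((4 + z)² - z) = -3 + (4 + z)² - z)
u(d) = 0
T(S) = 0
(-30037 - 23432)/(T(t(15, -5)) - 45444) = (-30037 - 23432)/(0 - 45444) = -53469/(-45444) = -53469*(-1/45444) = 17823/15148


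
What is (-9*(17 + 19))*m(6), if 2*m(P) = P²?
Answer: -5832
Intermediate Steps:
m(P) = P²/2
(-9*(17 + 19))*m(6) = (-9*(17 + 19))*((½)*6²) = (-9*36)*((½)*36) = -324*18 = -5832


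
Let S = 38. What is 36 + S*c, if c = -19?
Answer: -686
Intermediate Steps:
36 + S*c = 36 + 38*(-19) = 36 - 722 = -686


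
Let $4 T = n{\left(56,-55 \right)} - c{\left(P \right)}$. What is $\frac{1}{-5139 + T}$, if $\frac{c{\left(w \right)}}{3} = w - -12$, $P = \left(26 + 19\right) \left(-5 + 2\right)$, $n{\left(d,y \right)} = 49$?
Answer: $- \frac{2}{10069} \approx -0.00019863$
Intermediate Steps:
$P = -135$ ($P = 45 \left(-3\right) = -135$)
$c{\left(w \right)} = 36 + 3 w$ ($c{\left(w \right)} = 3 \left(w - -12\right) = 3 \left(w + 12\right) = 3 \left(12 + w\right) = 36 + 3 w$)
$T = \frac{209}{2}$ ($T = \frac{49 - \left(36 + 3 \left(-135\right)\right)}{4} = \frac{49 - \left(36 - 405\right)}{4} = \frac{49 - -369}{4} = \frac{49 + 369}{4} = \frac{1}{4} \cdot 418 = \frac{209}{2} \approx 104.5$)
$\frac{1}{-5139 + T} = \frac{1}{-5139 + \frac{209}{2}} = \frac{1}{- \frac{10069}{2}} = - \frac{2}{10069}$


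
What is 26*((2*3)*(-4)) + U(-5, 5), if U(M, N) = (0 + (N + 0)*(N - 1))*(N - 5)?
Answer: -624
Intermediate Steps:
U(M, N) = N*(-1 + N)*(-5 + N) (U(M, N) = (0 + N*(-1 + N))*(-5 + N) = (N*(-1 + N))*(-5 + N) = N*(-1 + N)*(-5 + N))
26*((2*3)*(-4)) + U(-5, 5) = 26*((2*3)*(-4)) + 5*(5 + 5**2 - 6*5) = 26*(6*(-4)) + 5*(5 + 25 - 30) = 26*(-24) + 5*0 = -624 + 0 = -624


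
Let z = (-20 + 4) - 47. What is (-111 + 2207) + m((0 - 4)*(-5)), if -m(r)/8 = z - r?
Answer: 2760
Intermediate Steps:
z = -63 (z = -16 - 47 = -63)
m(r) = 504 + 8*r (m(r) = -8*(-63 - r) = 504 + 8*r)
(-111 + 2207) + m((0 - 4)*(-5)) = (-111 + 2207) + (504 + 8*((0 - 4)*(-5))) = 2096 + (504 + 8*(-4*(-5))) = 2096 + (504 + 8*20) = 2096 + (504 + 160) = 2096 + 664 = 2760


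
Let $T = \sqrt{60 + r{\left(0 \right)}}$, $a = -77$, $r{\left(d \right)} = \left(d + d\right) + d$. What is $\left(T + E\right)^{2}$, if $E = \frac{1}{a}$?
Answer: $\frac{355741}{5929} - \frac{4 \sqrt{15}}{77} \approx 59.799$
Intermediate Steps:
$r{\left(d \right)} = 3 d$ ($r{\left(d \right)} = 2 d + d = 3 d$)
$E = - \frac{1}{77}$ ($E = \frac{1}{-77} = - \frac{1}{77} \approx -0.012987$)
$T = 2 \sqrt{15}$ ($T = \sqrt{60 + 3 \cdot 0} = \sqrt{60 + 0} = \sqrt{60} = 2 \sqrt{15} \approx 7.746$)
$\left(T + E\right)^{2} = \left(2 \sqrt{15} - \frac{1}{77}\right)^{2} = \left(- \frac{1}{77} + 2 \sqrt{15}\right)^{2}$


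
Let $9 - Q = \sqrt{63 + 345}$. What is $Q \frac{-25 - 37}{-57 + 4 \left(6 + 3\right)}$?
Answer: $\frac{186}{7} - \frac{124 \sqrt{102}}{21} \approx -33.064$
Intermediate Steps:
$Q = 9 - 2 \sqrt{102}$ ($Q = 9 - \sqrt{63 + 345} = 9 - \sqrt{408} = 9 - 2 \sqrt{102} \approx -11.199$)
$Q \frac{-25 - 37}{-57 + 4 \left(6 + 3\right)} = \left(9 - 2 \sqrt{102}\right) \frac{-25 - 37}{-57 + 4 \left(6 + 3\right)} = \left(9 - 2 \sqrt{102}\right) \left(- \frac{62}{-57 + 4 \cdot 9}\right) = \left(9 - 2 \sqrt{102}\right) \left(- \frac{62}{-57 + 36}\right) = \left(9 - 2 \sqrt{102}\right) \left(- \frac{62}{-21}\right) = \left(9 - 2 \sqrt{102}\right) \left(\left(-62\right) \left(- \frac{1}{21}\right)\right) = \left(9 - 2 \sqrt{102}\right) \frac{62}{21} = \frac{186}{7} - \frac{124 \sqrt{102}}{21}$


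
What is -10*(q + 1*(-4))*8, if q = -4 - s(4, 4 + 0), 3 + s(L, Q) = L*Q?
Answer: 1680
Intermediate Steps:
s(L, Q) = -3 + L*Q
q = -17 (q = -4 - (-3 + 4*(4 + 0)) = -4 - (-3 + 4*4) = -4 - (-3 + 16) = -4 - 1*13 = -4 - 13 = -17)
-10*(q + 1*(-4))*8 = -10*(-17 + 1*(-4))*8 = -10*(-17 - 4)*8 = -10*(-21)*8 = 210*8 = 1680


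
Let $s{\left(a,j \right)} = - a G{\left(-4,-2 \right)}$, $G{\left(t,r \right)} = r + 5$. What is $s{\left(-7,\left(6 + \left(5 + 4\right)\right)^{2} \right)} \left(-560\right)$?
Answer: $-11760$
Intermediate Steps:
$G{\left(t,r \right)} = 5 + r$
$s{\left(a,j \right)} = - 3 a$ ($s{\left(a,j \right)} = - a \left(5 - 2\right) = - a 3 = - 3 a$)
$s{\left(-7,\left(6 + \left(5 + 4\right)\right)^{2} \right)} \left(-560\right) = \left(-3\right) \left(-7\right) \left(-560\right) = 21 \left(-560\right) = -11760$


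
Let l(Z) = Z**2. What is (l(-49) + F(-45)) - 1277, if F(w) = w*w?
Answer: 3149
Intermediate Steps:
F(w) = w**2
(l(-49) + F(-45)) - 1277 = ((-49)**2 + (-45)**2) - 1277 = (2401 + 2025) - 1277 = 4426 - 1277 = 3149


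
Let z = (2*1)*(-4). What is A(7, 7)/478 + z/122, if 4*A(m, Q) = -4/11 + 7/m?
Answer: -83701/1282952 ≈ -0.065241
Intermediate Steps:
z = -8 (z = 2*(-4) = -8)
A(m, Q) = -1/11 + 7/(4*m) (A(m, Q) = (-4/11 + 7/m)/4 = -1/11 + 7/(4*m))
A(7, 7)/478 + z/122 = ((1/44)*(77 - 4*7)/7)/478 - 8/122 = ((1/44)*(⅐)*(77 - 28))*(1/478) - 8*1/122 = ((1/44)*(⅐)*49)*(1/478) - 4/61 = (7/44)*(1/478) - 4/61 = 7/21032 - 4/61 = -83701/1282952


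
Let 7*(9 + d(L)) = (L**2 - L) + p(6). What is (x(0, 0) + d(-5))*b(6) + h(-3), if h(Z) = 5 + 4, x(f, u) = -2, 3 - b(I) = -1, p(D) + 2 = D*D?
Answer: 11/7 ≈ 1.5714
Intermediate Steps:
p(D) = -2 + D**2 (p(D) = -2 + D*D = -2 + D**2)
b(I) = 4 (b(I) = 3 - 1*(-1) = 3 + 1 = 4)
d(L) = -29/7 - L/7 + L**2/7 (d(L) = -9 + ((L**2 - L) + (-2 + 6**2))/7 = -9 + ((L**2 - L) + (-2 + 36))/7 = -9 + ((L**2 - L) + 34)/7 = -9 + (34 + L**2 - L)/7 = -9 + (34/7 - L/7 + L**2/7) = -29/7 - L/7 + L**2/7)
h(Z) = 9
(x(0, 0) + d(-5))*b(6) + h(-3) = (-2 + (-29/7 - 1/7*(-5) + (1/7)*(-5)**2))*4 + 9 = (-2 + (-29/7 + 5/7 + (1/7)*25))*4 + 9 = (-2 + (-29/7 + 5/7 + 25/7))*4 + 9 = (-2 + 1/7)*4 + 9 = -13/7*4 + 9 = -52/7 + 9 = 11/7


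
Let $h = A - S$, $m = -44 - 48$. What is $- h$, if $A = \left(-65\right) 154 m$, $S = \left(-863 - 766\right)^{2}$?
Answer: $1732721$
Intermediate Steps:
$S = 2653641$ ($S = \left(-1629\right)^{2} = 2653641$)
$m = -92$
$A = 920920$ ($A = \left(-65\right) 154 \left(-92\right) = \left(-10010\right) \left(-92\right) = 920920$)
$h = -1732721$ ($h = 920920 - 2653641 = -1732721$)
$- h = \left(-1\right) \left(-1732721\right) = 1732721$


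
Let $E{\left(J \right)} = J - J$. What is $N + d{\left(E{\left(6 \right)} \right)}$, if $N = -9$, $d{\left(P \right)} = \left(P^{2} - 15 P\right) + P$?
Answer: $-9$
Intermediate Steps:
$E{\left(J \right)} = 0$
$d{\left(P \right)} = P^{2} - 14 P$
$N + d{\left(E{\left(6 \right)} \right)} = -9 + 0 \left(-14 + 0\right) = -9 + 0 \left(-14\right) = -9 + 0 = -9$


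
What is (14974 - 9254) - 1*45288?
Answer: -39568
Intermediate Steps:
(14974 - 9254) - 1*45288 = 5720 - 45288 = -39568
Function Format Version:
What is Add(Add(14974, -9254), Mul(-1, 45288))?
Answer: -39568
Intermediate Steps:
Add(Add(14974, -9254), Mul(-1, 45288)) = Add(5720, -45288) = -39568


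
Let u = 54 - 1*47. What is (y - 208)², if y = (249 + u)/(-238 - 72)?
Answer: 1047687424/24025 ≈ 43608.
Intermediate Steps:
u = 7 (u = 54 - 47 = 7)
y = -128/155 (y = (249 + 7)/(-238 - 72) = 256/(-310) = 256*(-1/310) = -128/155 ≈ -0.82581)
(y - 208)² = (-128/155 - 208)² = (-32368/155)² = 1047687424/24025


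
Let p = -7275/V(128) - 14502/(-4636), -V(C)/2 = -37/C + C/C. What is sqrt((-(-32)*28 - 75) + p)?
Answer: sqrt(264326563683182)/210938 ≈ 77.075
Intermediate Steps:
V(C) = -2 + 74/C (V(C) = -2*(-37/C + C/C) = -2*(-37/C + 1) = -2*(1 - 37/C) = -2 + 74/C)
p = 1079920641/210938 (p = -7275/(-2 + 74/128) - 14502/(-4636) = -7275/(-2 + 74*(1/128)) - 14502*(-1/4636) = -7275/(-2 + 37/64) + 7251/2318 = -7275/(-91/64) + 7251/2318 = -7275*(-64/91) + 7251/2318 = 465600/91 + 7251/2318 = 1079920641/210938 ≈ 5119.6)
sqrt((-(-32)*28 - 75) + p) = sqrt((-(-32)*28 - 75) + 1079920641/210938) = sqrt((-32*(-28) - 75) + 1079920641/210938) = sqrt((896 - 75) + 1079920641/210938) = sqrt(821 + 1079920641/210938) = sqrt(1253100739/210938) = sqrt(264326563683182)/210938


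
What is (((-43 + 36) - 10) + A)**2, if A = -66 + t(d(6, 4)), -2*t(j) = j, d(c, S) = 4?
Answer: 7225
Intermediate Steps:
t(j) = -j/2
A = -68 (A = -66 - 1/2*4 = -66 - 2 = -68)
(((-43 + 36) - 10) + A)**2 = (((-43 + 36) - 10) - 68)**2 = ((-7 - 10) - 68)**2 = (-17 - 68)**2 = (-85)**2 = 7225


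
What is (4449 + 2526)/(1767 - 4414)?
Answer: -6975/2647 ≈ -2.6351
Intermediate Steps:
(4449 + 2526)/(1767 - 4414) = 6975/(-2647) = 6975*(-1/2647) = -6975/2647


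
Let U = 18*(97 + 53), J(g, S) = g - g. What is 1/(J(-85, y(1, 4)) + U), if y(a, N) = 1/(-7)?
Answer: 1/2700 ≈ 0.00037037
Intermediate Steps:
y(a, N) = -⅐
J(g, S) = 0
U = 2700 (U = 18*150 = 2700)
1/(J(-85, y(1, 4)) + U) = 1/(0 + 2700) = 1/2700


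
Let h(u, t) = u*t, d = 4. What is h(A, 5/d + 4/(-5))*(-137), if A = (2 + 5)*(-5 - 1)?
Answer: 25893/10 ≈ 2589.3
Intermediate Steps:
A = -42 (A = 7*(-6) = -42)
h(u, t) = t*u
h(A, 5/d + 4/(-5))*(-137) = ((5/4 + 4/(-5))*(-42))*(-137) = ((5*(1/4) + 4*(-1/5))*(-42))*(-137) = ((5/4 - 4/5)*(-42))*(-137) = ((9/20)*(-42))*(-137) = -189/10*(-137) = 25893/10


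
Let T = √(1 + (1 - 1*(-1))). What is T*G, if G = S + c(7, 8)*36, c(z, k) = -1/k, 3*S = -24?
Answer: -25*√3/2 ≈ -21.651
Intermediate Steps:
S = -8 (S = (⅓)*(-24) = -8)
T = √3 (T = √(1 + (1 + 1)) = √(1 + 2) = √3 ≈ 1.7320)
G = -25/2 (G = -8 - 1/8*36 = -8 - 1*⅛*36 = -8 - ⅛*36 = -8 - 9/2 = -25/2 ≈ -12.500)
T*G = √3*(-25/2) = -25*√3/2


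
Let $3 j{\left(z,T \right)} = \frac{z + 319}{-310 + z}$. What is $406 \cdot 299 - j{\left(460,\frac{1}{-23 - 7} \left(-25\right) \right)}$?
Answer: $\frac{54626521}{450} \approx 1.2139 \cdot 10^{5}$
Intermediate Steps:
$j{\left(z,T \right)} = \frac{319 + z}{3 \left(-310 + z\right)}$ ($j{\left(z,T \right)} = \frac{\left(z + 319\right) \frac{1}{-310 + z}}{3} = \frac{\left(319 + z\right) \frac{1}{-310 + z}}{3} = \frac{\frac{1}{-310 + z} \left(319 + z\right)}{3} = \frac{319 + z}{3 \left(-310 + z\right)}$)
$406 \cdot 299 - j{\left(460,\frac{1}{-23 - 7} \left(-25\right) \right)} = 406 \cdot 299 - \frac{319 + 460}{3 \left(-310 + 460\right)} = 121394 - \frac{1}{3} \cdot \frac{1}{150} \cdot 779 = 121394 - \frac{779}{450} = \frac{54626521}{450}$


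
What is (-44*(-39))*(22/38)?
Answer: 18876/19 ≈ 993.47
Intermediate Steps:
(-44*(-39))*(22/38) = 1716*(22*(1/38)) = 1716*(11/19) = 18876/19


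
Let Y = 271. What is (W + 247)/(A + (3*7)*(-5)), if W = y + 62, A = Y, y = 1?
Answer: 155/83 ≈ 1.8675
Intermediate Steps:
A = 271
W = 63 (W = 1 + 62 = 63)
(W + 247)/(A + (3*7)*(-5)) = (63 + 247)/(271 + (3*7)*(-5)) = 310/(271 + 21*(-5)) = 310/(271 - 105) = 310/166 = 310*(1/166) = 155/83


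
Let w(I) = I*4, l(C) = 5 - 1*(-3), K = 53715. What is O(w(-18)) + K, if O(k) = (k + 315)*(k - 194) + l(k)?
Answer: -10915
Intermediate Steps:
l(C) = 8 (l(C) = 5 + 3 = 8)
w(I) = 4*I
O(k) = 8 + (-194 + k)*(315 + k) (O(k) = (k + 315)*(k - 194) + 8 = (315 + k)*(-194 + k) + 8 = (-194 + k)*(315 + k) + 8 = 8 + (-194 + k)*(315 + k))
O(w(-18)) + K = (-61102 + (4*(-18))**2 + 121*(4*(-18))) + 53715 = (-61102 + (-72)**2 + 121*(-72)) + 53715 = (-61102 + 5184 - 8712) + 53715 = -64630 + 53715 = -10915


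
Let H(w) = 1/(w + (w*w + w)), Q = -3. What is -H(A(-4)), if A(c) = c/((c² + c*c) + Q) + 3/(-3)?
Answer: 841/825 ≈ 1.0194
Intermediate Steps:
A(c) = -1 + c/(-3 + 2*c²) (A(c) = c/((c² + c*c) - 3) + 3/(-3) = c/((c² + c²) - 3) + 3*(-⅓) = c/(2*c² - 3) - 1 = c/(-3 + 2*c²) - 1 = -1 + c/(-3 + 2*c²))
H(w) = 1/(w² + 2*w) (H(w) = 1/(w + (w² + w)) = 1/(w + (w + w²)) = 1/(w² + 2*w))
-H(A(-4)) = -1/(((3 - 4 - 2*(-4)²)/(-3 + 2*(-4)²))*(2 + (3 - 4 - 2*(-4)²)/(-3 + 2*(-4)²))) = -1/(((3 - 4 - 2*16)/(-3 + 2*16))*(2 + (3 - 4 - 2*16)/(-3 + 2*16))) = -1/(((3 - 4 - 32)/(-3 + 32))*(2 + (3 - 4 - 32)/(-3 + 32))) = -1/((-33/29)*(2 - 33/29)) = -(-29)/(33*25/29) = -(-29)*29/(33*25) = -1*(-841/825) = 841/825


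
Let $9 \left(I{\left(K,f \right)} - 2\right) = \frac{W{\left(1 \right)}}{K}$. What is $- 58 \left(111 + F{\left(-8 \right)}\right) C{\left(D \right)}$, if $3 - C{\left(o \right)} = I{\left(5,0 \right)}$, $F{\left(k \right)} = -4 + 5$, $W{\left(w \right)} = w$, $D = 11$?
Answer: $- \frac{285824}{45} \approx -6351.6$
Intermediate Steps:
$F{\left(k \right)} = 1$
$I{\left(K,f \right)} = 2 + \frac{1}{9 K}$ ($I{\left(K,f \right)} = 2 + \frac{1 \frac{1}{K}}{9} = 2 + \frac{1}{9 K}$)
$C{\left(o \right)} = \frac{44}{45}$ ($C{\left(o \right)} = 3 - \left(2 + \frac{1}{9 \cdot 5}\right) = 3 - \left(2 + \frac{1}{9} \cdot \frac{1}{5}\right) = 3 - \left(2 + \frac{1}{45}\right) = 3 - \frac{91}{45} = \frac{44}{45}$)
$- 58 \left(111 + F{\left(-8 \right)}\right) C{\left(D \right)} = - 58 \left(111 + 1\right) \frac{44}{45} = \left(-58\right) 112 \cdot \frac{44}{45} = \left(-6496\right) \frac{44}{45} = - \frac{285824}{45}$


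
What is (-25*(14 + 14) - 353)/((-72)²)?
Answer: -13/64 ≈ -0.20313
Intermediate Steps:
(-25*(14 + 14) - 353)/((-72)²) = (-25*28 - 353)/5184 = (-700 - 353)*(1/5184) = -1053*1/5184 = -13/64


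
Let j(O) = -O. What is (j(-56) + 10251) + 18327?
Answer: 28634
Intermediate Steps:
(j(-56) + 10251) + 18327 = (-1*(-56) + 10251) + 18327 = (56 + 10251) + 18327 = 10307 + 18327 = 28634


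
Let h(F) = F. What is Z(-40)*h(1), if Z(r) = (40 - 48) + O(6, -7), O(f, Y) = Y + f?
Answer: -9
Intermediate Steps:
Z(r) = -9 (Z(r) = (40 - 48) + (-7 + 6) = -8 - 1 = -9)
Z(-40)*h(1) = -9*1 = -9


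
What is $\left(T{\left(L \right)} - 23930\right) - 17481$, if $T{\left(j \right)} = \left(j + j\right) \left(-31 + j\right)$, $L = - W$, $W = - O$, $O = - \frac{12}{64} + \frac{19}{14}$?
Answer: $- \frac{260167463}{6272} \approx -41481.0$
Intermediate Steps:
$O = \frac{131}{112}$ ($O = \left(-12\right) \frac{1}{64} + 19 \cdot \frac{1}{14} = - \frac{3}{16} + \frac{19}{14} = \frac{131}{112} \approx 1.1696$)
$W = - \frac{131}{112}$ ($W = \left(-1\right) \frac{131}{112} = - \frac{131}{112} \approx -1.1696$)
$L = \frac{131}{112}$ ($L = \left(-1\right) \left(- \frac{131}{112}\right) = \frac{131}{112} \approx 1.1696$)
$T{\left(j \right)} = 2 j \left(-31 + j\right)$
$\left(T{\left(L \right)} - 23930\right) - 17481 = \left(2 \cdot \frac{131}{112} \left(-31 + \frac{131}{112}\right) - 23930\right) - 17481 = \left(2 \cdot \frac{131}{112} \left(- \frac{3341}{112}\right) - 23930\right) - 17481 = \left(- \frac{437671}{6272} - 23930\right) - 17481 = - \frac{150526631}{6272} - 17481 = - \frac{260167463}{6272}$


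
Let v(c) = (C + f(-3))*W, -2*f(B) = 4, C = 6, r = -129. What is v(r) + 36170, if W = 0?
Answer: 36170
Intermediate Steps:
f(B) = -2 (f(B) = -½*4 = -2)
v(c) = 0 (v(c) = (6 - 2)*0 = 4*0 = 0)
v(r) + 36170 = 0 + 36170 = 36170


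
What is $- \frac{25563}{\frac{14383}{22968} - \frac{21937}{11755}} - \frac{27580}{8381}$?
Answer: $\frac{57834121706955940}{2805764788231} \approx 20613.0$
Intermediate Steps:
$- \frac{25563}{\frac{14383}{22968} - \frac{21937}{11755}} - \frac{27580}{8381} = - \frac{25563}{- \frac{334776851}{269988840}} - \frac{27580}{8381} = \left(-25563\right) \left(- \frac{269988840}{334776851}\right) - \frac{27580}{8381} = \frac{6901724716920}{334776851} - \frac{27580}{8381} = \frac{57834121706955940}{2805764788231}$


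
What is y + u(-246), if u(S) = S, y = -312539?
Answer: -312785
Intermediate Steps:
y + u(-246) = -312539 - 246 = -312785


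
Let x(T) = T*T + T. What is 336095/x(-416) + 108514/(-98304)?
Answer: 44705081/53035008 ≈ 0.84294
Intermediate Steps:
x(T) = T + T² (x(T) = T² + T = T + T²)
336095/x(-416) + 108514/(-98304) = 336095/((-416*(1 - 416))) + 108514/(-98304) = 336095/((-416*(-415))) + 108514*(-1/98304) = 336095/172640 - 54257/49152 = 336095*(1/172640) - 54257/49152 = 67219/34528 - 54257/49152 = 44705081/53035008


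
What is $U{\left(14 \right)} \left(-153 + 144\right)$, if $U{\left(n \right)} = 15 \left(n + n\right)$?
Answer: $-3780$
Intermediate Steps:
$U{\left(n \right)} = 30 n$ ($U{\left(n \right)} = 15 \cdot 2 n = 30 n$)
$U{\left(14 \right)} \left(-153 + 144\right) = 30 \cdot 14 \left(-153 + 144\right) = 420 \left(-9\right) = -3780$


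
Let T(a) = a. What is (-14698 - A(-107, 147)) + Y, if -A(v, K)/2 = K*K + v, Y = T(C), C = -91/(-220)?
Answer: 6227411/220 ≈ 28306.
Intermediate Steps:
C = 91/220 (C = -91*(-1/220) = 91/220 ≈ 0.41364)
Y = 91/220 ≈ 0.41364
A(v, K) = -2*v - 2*K² (A(v, K) = -2*(K*K + v) = -2*(K² + v) = -2*(v + K²) = -2*v - 2*K²)
(-14698 - A(-107, 147)) + Y = (-14698 - (-2*(-107) - 2*147²)) + 91/220 = (-14698 - (214 - 2*21609)) + 91/220 = (-14698 - (214 - 43218)) + 91/220 = (-14698 - 1*(-43004)) + 91/220 = (-14698 + 43004) + 91/220 = 28306 + 91/220 = 6227411/220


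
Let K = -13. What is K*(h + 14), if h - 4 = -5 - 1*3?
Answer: -130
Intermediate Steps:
h = -4 (h = 4 + (-5 - 1*3) = 4 + (-5 - 3) = 4 - 8 = -4)
K*(h + 14) = -13*(-4 + 14) = -13*10 = -130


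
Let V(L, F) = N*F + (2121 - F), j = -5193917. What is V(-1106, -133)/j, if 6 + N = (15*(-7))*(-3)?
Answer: 38843/5193917 ≈ 0.0074786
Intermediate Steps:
N = 309 (N = -6 + (15*(-7))*(-3) = -6 - 105*(-3) = -6 + 315 = 309)
V(L, F) = 2121 + 308*F (V(L, F) = 309*F + (2121 - F) = 2121 + 308*F)
V(-1106, -133)/j = (2121 + 308*(-133))/(-5193917) = (2121 - 40964)*(-1/5193917) = -38843*(-1/5193917) = 38843/5193917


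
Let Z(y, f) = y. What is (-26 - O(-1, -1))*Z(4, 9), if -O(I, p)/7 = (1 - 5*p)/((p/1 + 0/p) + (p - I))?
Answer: -272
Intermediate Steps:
O(I, p) = -7*(1 - 5*p)/(-I + 2*p) (O(I, p) = -7*(1 - 5*p)/((p/1 + 0/p) + (p - I)) = -7*(1 - 5*p)/((p*1 + 0) + (p - I)) = -7*(1 - 5*p)/((p + 0) + (p - I)) = -7*(1 - 5*p)/(p + (p - I)) = -7*(1 - 5*p)/(-I + 2*p))
(-26 - O(-1, -1))*Z(4, 9) = (-26 - 7*(1 - 5*(-1))/(-1 - 2*(-1)))*4 = (-26 - 7*(1 + 5)/(-1 + 2))*4 = (-26 - 7*6/1)*4 = (-26 - 7*6)*4 = (-26 - 1*42)*4 = (-26 - 42)*4 = -68*4 = -272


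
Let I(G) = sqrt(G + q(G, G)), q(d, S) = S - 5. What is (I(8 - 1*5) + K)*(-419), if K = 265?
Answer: -111454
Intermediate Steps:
q(d, S) = -5 + S
I(G) = sqrt(-5 + 2*G) (I(G) = sqrt(G + (-5 + G)) = sqrt(-5 + 2*G))
(I(8 - 1*5) + K)*(-419) = (sqrt(-5 + 2*(8 - 1*5)) + 265)*(-419) = (sqrt(-5 + 2*(8 - 5)) + 265)*(-419) = (sqrt(-5 + 2*3) + 265)*(-419) = (sqrt(-5 + 6) + 265)*(-419) = (sqrt(1) + 265)*(-419) = (1 + 265)*(-419) = 266*(-419) = -111454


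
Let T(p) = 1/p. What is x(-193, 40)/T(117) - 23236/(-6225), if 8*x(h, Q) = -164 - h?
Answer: 21307313/49800 ≈ 427.86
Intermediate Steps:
x(h, Q) = -41/2 - h/8 (x(h, Q) = (-164 - h)/8 = -41/2 - h/8)
x(-193, 40)/T(117) - 23236/(-6225) = (-41/2 - 1/8*(-193))/(1/117) - 23236/(-6225) = (-41/2 + 193/8)/(1/117) - 23236*(-1/6225) = (29/8)*117 + 23236/6225 = 3393/8 + 23236/6225 = 21307313/49800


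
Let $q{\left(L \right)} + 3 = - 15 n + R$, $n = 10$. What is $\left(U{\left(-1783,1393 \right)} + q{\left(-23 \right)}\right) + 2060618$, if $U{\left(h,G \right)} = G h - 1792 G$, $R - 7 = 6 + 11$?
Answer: $-2919486$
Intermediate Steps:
$R = 24$ ($R = 7 + \left(6 + 11\right) = 7 + 17 = 24$)
$q{\left(L \right)} = -129$ ($q{\left(L \right)} = -3 + \left(\left(-15\right) 10 + 24\right) = -3 + \left(-150 + 24\right) = -3 - 126 = -129$)
$U{\left(h,G \right)} = - 1792 G + G h$
$\left(U{\left(-1783,1393 \right)} + q{\left(-23 \right)}\right) + 2060618 = \left(1393 \left(-1792 - 1783\right) - 129\right) + 2060618 = \left(1393 \left(-3575\right) - 129\right) + 2060618 = \left(-4979975 - 129\right) + 2060618 = -4980104 + 2060618 = -2919486$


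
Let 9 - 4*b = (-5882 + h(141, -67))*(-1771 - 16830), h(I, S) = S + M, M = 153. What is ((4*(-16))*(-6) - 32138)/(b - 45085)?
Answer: 127016/107991727 ≈ 0.0011762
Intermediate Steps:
h(I, S) = 153 + S (h(I, S) = S + 153 = 153 + S)
b = -107811387/4 (b = 9/4 - (-5882 + (153 - 67))*(-1771 - 16830)/4 = 9/4 - (-5882 + 86)*(-18601)/4 = 9/4 - (-1449)*(-18601) = 9/4 - ¼*107811396 = 9/4 - 26952849 = -107811387/4 ≈ -2.6953e+7)
((4*(-16))*(-6) - 32138)/(b - 45085) = ((4*(-16))*(-6) - 32138)/(-107811387/4 - 45085) = (-64*(-6) - 32138)/(-107991727/4) = (384 - 32138)*(-4/107991727) = -31754*(-4/107991727) = 127016/107991727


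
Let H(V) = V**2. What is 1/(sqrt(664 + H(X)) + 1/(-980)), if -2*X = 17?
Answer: 980/707094499 + 480200*sqrt(2945)/707094499 ≈ 0.036856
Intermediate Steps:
X = -17/2 (X = -1/2*17 = -17/2 ≈ -8.5000)
1/(sqrt(664 + H(X)) + 1/(-980)) = 1/(sqrt(664 + (-17/2)**2) + 1/(-980)) = 1/(sqrt(664 + 289/4) - 1/980) = 1/(sqrt(2945/4) - 1/980) = 1/(sqrt(2945)/2 - 1/980) = 1/(-1/980 + sqrt(2945)/2)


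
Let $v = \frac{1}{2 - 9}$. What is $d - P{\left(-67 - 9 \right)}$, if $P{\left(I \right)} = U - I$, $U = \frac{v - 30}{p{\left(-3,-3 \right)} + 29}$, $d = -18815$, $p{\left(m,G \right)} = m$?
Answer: $- \frac{3437951}{182} \approx -18890.0$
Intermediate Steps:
$v = - \frac{1}{7}$ ($v = \frac{1}{-7} = - \frac{1}{7} \approx -0.14286$)
$U = - \frac{211}{182}$ ($U = \frac{- \frac{1}{7} - 30}{-3 + 29} = - \frac{211}{7 \cdot 26} = \left(- \frac{211}{7}\right) \frac{1}{26} = - \frac{211}{182} \approx -1.1593$)
$P{\left(I \right)} = - \frac{211}{182} - I$
$d - P{\left(-67 - 9 \right)} = -18815 - \left(- \frac{211}{182} - \left(-67 - 9\right)\right) = -18815 - \left(- \frac{211}{182} - -76\right) = -18815 - \left(- \frac{211}{182} + 76\right) = -18815 - \frac{13621}{182} = - \frac{3437951}{182}$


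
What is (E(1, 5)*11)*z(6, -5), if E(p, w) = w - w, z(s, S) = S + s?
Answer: 0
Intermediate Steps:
E(p, w) = 0
(E(1, 5)*11)*z(6, -5) = (0*11)*(-5 + 6) = 0*1 = 0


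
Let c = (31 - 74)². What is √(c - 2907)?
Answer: 23*I*√2 ≈ 32.527*I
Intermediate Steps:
c = 1849 (c = (-43)² = 1849)
√(c - 2907) = √(1849 - 2907) = √(-1058) = 23*I*√2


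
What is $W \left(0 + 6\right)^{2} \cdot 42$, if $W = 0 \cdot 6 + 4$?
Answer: $6048$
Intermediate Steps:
$W = 4$ ($W = 0 + 4 = 4$)
$W \left(0 + 6\right)^{2} \cdot 42 = 4 \left(0 + 6\right)^{2} \cdot 42 = 4 \cdot 6^{2} \cdot 42 = 4 \cdot 36 \cdot 42 = 144 \cdot 42 = 6048$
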